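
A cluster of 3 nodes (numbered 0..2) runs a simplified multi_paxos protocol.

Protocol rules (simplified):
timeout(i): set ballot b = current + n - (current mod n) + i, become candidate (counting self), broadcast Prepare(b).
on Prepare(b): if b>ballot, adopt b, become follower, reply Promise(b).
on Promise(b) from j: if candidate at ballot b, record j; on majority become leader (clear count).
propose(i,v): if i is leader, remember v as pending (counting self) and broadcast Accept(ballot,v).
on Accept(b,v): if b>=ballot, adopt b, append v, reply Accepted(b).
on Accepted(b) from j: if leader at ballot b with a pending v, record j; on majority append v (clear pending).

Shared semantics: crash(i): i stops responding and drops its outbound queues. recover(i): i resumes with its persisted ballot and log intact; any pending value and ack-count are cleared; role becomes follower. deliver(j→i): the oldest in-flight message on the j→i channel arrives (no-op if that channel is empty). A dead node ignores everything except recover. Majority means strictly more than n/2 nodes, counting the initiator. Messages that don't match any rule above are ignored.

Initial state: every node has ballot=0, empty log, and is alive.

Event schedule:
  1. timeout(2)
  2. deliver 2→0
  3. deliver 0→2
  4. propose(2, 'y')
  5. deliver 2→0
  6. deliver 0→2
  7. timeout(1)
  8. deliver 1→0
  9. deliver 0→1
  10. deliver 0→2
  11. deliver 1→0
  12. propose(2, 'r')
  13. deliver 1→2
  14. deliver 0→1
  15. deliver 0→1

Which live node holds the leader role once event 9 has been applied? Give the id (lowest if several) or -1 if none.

2

1. timeout(2):  <2:cand b5 ->
2. deliver 2→0:  <0:foll b5 ->
3. deliver 0→2:  <2:lead b5 ->
4. propose(2,'y'):  nop
5. deliver 2→0:  <0:foll b5 y>
6. deliver 0→2:  <2:lead b5 y>
7. timeout(1):  <1:cand b4 ->
8. deliver 1→0:  nop
9. deliver 0→1:  nop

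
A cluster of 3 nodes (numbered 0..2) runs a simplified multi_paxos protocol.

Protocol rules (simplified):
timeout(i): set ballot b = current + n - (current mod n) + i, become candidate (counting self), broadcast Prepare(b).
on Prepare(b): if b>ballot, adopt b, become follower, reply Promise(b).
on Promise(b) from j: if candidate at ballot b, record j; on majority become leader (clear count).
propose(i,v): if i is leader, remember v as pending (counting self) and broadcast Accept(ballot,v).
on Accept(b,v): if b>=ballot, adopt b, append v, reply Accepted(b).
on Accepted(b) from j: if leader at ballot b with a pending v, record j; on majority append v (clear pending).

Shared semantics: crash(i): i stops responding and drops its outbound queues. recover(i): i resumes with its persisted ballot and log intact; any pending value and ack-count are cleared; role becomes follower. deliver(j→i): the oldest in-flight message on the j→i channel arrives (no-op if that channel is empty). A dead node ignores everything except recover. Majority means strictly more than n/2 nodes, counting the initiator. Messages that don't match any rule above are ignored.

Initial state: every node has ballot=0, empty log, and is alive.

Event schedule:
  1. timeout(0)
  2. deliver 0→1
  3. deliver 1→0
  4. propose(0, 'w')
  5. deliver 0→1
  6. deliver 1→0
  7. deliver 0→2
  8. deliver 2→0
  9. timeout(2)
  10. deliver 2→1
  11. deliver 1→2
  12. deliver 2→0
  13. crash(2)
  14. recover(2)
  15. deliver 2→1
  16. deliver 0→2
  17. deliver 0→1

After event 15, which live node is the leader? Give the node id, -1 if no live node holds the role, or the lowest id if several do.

-1

e1 timeout(0): 0[cand,b=3,-]
e2 deliver 0→1: 1[foll,b=3,-]
e3 deliver 1→0: 0[lead,b=3,-]
e4 propose(0,'w'): ·
e5 deliver 0→1: 1[foll,b=3,w]
e6 deliver 1→0: 0[lead,b=3,w]
e7 deliver 0→2: 2[foll,b=3,-]
e8 deliver 2→0: ·
e9 timeout(2): 2[cand,b=8,-]
e10 deliver 2→1: 1[foll,b=8,w]
e11 deliver 1→2: 2[lead,b=8,-]
e12 deliver 2→0: 0[foll,b=8,w]
e13 crash(2): 2[✗lead,b=8,-]
e14 recover(2): 2[foll,b=8,-]
e15 deliver 2→1: ·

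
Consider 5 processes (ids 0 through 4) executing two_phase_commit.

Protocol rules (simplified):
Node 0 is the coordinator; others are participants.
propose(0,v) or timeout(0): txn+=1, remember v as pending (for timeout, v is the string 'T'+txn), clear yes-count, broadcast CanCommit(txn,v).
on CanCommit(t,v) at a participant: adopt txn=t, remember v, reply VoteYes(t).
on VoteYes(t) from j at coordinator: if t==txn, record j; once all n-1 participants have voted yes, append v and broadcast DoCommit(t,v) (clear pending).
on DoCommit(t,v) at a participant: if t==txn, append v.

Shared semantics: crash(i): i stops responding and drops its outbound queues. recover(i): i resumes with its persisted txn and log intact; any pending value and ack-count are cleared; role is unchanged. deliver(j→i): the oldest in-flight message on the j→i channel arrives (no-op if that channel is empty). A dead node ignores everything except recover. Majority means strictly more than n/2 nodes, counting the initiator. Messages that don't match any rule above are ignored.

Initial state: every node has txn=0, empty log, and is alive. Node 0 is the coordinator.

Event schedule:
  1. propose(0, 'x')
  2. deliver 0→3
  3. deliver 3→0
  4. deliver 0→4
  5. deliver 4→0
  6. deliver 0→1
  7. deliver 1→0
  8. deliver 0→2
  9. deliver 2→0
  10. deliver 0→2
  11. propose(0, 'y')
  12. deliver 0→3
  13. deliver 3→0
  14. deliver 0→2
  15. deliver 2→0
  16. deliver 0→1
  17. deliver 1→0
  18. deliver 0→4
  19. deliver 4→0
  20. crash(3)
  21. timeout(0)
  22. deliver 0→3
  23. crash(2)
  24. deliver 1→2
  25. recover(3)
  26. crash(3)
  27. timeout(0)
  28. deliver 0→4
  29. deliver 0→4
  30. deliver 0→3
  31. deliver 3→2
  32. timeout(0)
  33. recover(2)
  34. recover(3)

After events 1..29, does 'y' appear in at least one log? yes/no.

after 1 — propose(0,'x'): n0:coor/t1/[-]
after 2 — deliver 0→3: n3:part/t1/[-]
after 3 — deliver 3→0: ·
after 4 — deliver 0→4: n4:part/t1/[-]
after 5 — deliver 4→0: ·
after 6 — deliver 0→1: n1:part/t1/[-]
after 7 — deliver 1→0: ·
after 8 — deliver 0→2: n2:part/t1/[-]
after 9 — deliver 2→0: n0:coor/t1/[x]
after 10 — deliver 0→2: n2:part/t1/[x]
after 11 — propose(0,'y'): n0:coor/t2/[x]
after 12 — deliver 0→3: n3:part/t1/[x]
after 13 — deliver 3→0: ·
after 14 — deliver 0→2: n2:part/t2/[x]
after 15 — deliver 2→0: ·
after 16 — deliver 0→1: n1:part/t1/[x]
after 17 — deliver 1→0: ·
after 18 — deliver 0→4: n4:part/t1/[x]
after 19 — deliver 4→0: ·
after 20 — crash(3): n3:✗part/t1/[x]
after 21 — timeout(0): n0:coor/t3/[x]
after 22 — deliver 0→3: ·
after 23 — crash(2): n2:✗part/t2/[x]
after 24 — deliver 1→2: ·
after 25 — recover(3): n3:part/t1/[x]
after 26 — crash(3): n3:✗part/t1/[x]
after 27 — timeout(0): n0:coor/t4/[x]
after 28 — deliver 0→4: n4:part/t2/[x]
after 29 — deliver 0→4: n4:part/t3/[x]

no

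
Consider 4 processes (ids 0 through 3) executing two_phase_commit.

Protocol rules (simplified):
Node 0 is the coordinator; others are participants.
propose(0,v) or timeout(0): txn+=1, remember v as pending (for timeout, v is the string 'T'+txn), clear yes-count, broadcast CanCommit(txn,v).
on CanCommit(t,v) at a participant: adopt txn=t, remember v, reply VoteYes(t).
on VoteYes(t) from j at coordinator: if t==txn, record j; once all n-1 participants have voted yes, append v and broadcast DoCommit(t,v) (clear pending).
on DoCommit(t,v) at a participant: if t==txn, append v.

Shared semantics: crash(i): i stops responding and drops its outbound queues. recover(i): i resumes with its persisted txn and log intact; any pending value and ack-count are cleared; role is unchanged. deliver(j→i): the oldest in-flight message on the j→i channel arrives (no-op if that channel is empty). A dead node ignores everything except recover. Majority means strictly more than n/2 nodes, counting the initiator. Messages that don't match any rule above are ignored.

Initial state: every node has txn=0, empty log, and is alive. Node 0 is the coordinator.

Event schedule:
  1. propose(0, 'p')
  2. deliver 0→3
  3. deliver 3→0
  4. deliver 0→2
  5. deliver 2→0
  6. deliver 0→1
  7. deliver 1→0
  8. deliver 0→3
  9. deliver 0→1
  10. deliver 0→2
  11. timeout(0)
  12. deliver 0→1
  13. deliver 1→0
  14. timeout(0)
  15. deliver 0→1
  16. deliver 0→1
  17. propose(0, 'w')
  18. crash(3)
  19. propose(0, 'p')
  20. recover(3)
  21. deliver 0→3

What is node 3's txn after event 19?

after 1 — propose(0,'p'): n0:coor/t1/[-]
after 2 — deliver 0→3: n3:part/t1/[-]
after 3 — deliver 3→0: ·
after 4 — deliver 0→2: n2:part/t1/[-]
after 5 — deliver 2→0: ·
after 6 — deliver 0→1: n1:part/t1/[-]
after 7 — deliver 1→0: n0:coor/t1/[p]
after 8 — deliver 0→3: n3:part/t1/[p]
after 9 — deliver 0→1: n1:part/t1/[p]
after 10 — deliver 0→2: n2:part/t1/[p]
after 11 — timeout(0): n0:coor/t2/[p]
after 12 — deliver 0→1: n1:part/t2/[p]
after 13 — deliver 1→0: ·
after 14 — timeout(0): n0:coor/t3/[p]
after 15 — deliver 0→1: n1:part/t3/[p]
after 16 — deliver 0→1: ·
after 17 — propose(0,'w'): n0:coor/t4/[p]
after 18 — crash(3): n3:✗part/t1/[p]
after 19 — propose(0,'p'): n0:coor/t5/[p]

1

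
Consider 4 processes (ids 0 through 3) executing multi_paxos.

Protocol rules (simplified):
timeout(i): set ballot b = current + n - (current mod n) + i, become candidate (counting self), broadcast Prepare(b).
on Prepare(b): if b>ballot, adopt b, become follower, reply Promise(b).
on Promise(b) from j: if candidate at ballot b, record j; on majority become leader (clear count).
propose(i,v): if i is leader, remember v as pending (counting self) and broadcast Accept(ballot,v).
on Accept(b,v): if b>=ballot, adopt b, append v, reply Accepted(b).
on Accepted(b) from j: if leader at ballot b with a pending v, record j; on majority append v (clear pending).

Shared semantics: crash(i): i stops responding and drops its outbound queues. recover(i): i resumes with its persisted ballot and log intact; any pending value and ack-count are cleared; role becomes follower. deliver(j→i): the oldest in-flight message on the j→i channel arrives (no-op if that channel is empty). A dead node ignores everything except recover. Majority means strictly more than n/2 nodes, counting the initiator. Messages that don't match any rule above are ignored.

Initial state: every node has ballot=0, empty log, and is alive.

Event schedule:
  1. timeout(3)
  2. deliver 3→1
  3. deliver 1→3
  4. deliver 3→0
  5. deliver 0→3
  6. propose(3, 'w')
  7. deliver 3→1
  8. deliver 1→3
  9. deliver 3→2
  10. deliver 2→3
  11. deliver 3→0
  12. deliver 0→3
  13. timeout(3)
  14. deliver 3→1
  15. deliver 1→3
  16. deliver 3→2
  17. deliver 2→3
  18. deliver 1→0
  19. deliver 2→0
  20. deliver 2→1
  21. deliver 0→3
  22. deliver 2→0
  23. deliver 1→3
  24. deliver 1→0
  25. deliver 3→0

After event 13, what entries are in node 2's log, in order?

empty

[1] timeout(3) → N3(cand b7 [-])
[2] deliver 3→1 → N1(foll b7 [-])
[3] deliver 1→3 → ∅
[4] deliver 3→0 → N0(foll b7 [-])
[5] deliver 0→3 → N3(lead b7 [-])
[6] propose(3,'w') → ∅
[7] deliver 3→1 → N1(foll b7 [w])
[8] deliver 1→3 → ∅
[9] deliver 3→2 → N2(foll b7 [-])
[10] deliver 2→3 → ∅
[11] deliver 3→0 → N0(foll b7 [w])
[12] deliver 0→3 → N3(lead b7 [w])
[13] timeout(3) → N3(cand b11 [w])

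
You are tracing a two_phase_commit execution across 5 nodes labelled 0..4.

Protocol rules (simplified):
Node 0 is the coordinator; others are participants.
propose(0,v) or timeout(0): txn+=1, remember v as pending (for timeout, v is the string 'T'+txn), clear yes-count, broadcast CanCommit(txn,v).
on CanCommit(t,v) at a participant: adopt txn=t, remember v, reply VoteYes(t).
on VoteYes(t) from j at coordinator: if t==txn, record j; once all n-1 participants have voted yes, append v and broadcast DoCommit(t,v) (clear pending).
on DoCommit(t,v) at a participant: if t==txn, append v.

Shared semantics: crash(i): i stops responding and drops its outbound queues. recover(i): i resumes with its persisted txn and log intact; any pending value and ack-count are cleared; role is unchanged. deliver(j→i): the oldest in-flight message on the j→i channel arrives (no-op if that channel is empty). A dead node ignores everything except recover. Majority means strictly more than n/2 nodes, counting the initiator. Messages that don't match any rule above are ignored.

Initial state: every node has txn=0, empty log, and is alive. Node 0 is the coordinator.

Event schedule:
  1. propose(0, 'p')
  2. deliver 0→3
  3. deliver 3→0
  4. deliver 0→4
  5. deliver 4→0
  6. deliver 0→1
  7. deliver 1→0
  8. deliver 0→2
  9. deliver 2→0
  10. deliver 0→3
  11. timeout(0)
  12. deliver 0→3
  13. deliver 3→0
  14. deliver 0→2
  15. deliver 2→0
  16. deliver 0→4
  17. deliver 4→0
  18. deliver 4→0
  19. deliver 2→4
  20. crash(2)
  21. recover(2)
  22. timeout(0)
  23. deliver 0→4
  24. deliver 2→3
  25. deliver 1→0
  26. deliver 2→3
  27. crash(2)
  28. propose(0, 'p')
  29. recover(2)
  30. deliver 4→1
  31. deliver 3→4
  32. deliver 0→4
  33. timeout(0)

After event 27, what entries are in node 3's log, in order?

p

step 1 propose(0,'p'): 0={coor,t=1,log=-}
step 2 deliver 0→3: 3={part,t=1,log=-}
step 3 deliver 3→0: —
step 4 deliver 0→4: 4={part,t=1,log=-}
step 5 deliver 4→0: —
step 6 deliver 0→1: 1={part,t=1,log=-}
step 7 deliver 1→0: —
step 8 deliver 0→2: 2={part,t=1,log=-}
step 9 deliver 2→0: 0={coor,t=1,log=p}
step 10 deliver 0→3: 3={part,t=1,log=p}
step 11 timeout(0): 0={coor,t=2,log=p}
step 12 deliver 0→3: 3={part,t=2,log=p}
step 13 deliver 3→0: —
step 14 deliver 0→2: 2={part,t=1,log=p}
step 15 deliver 2→0: —
step 16 deliver 0→4: 4={part,t=1,log=p}
step 17 deliver 4→0: —
step 18 deliver 4→0: —
step 19 deliver 2→4: —
step 20 crash(2): 2={✗part,t=1,log=p}
step 21 recover(2): 2={part,t=1,log=p}
step 22 timeout(0): 0={coor,t=3,log=p}
step 23 deliver 0→4: 4={part,t=2,log=p}
step 24 deliver 2→3: —
step 25 deliver 1→0: —
step 26 deliver 2→3: —
step 27 crash(2): 2={✗part,t=1,log=p}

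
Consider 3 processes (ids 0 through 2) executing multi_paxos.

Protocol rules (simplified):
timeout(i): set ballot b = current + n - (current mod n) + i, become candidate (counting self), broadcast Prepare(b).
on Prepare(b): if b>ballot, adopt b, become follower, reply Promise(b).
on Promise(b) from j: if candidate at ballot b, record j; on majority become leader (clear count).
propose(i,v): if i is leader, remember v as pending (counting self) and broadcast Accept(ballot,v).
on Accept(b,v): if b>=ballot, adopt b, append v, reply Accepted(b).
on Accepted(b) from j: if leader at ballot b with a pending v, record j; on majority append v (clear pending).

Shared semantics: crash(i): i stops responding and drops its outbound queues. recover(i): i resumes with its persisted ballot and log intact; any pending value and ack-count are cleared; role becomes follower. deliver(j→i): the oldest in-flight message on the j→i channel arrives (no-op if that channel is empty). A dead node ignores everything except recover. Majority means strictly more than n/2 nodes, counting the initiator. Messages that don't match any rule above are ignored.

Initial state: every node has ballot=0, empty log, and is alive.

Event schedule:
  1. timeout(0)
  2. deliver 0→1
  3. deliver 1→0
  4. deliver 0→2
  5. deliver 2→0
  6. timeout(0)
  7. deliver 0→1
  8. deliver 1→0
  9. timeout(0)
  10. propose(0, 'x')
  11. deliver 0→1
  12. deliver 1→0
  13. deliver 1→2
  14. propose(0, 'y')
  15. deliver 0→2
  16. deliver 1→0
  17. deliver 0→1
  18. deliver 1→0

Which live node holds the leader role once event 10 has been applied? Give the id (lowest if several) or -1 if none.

e1 timeout(0): 0[cand,b=3,-]
e2 deliver 0→1: 1[foll,b=3,-]
e3 deliver 1→0: 0[lead,b=3,-]
e4 deliver 0→2: 2[foll,b=3,-]
e5 deliver 2→0: ·
e6 timeout(0): 0[cand,b=6,-]
e7 deliver 0→1: 1[foll,b=6,-]
e8 deliver 1→0: 0[lead,b=6,-]
e9 timeout(0): 0[cand,b=9,-]
e10 propose(0,'x'): ·

-1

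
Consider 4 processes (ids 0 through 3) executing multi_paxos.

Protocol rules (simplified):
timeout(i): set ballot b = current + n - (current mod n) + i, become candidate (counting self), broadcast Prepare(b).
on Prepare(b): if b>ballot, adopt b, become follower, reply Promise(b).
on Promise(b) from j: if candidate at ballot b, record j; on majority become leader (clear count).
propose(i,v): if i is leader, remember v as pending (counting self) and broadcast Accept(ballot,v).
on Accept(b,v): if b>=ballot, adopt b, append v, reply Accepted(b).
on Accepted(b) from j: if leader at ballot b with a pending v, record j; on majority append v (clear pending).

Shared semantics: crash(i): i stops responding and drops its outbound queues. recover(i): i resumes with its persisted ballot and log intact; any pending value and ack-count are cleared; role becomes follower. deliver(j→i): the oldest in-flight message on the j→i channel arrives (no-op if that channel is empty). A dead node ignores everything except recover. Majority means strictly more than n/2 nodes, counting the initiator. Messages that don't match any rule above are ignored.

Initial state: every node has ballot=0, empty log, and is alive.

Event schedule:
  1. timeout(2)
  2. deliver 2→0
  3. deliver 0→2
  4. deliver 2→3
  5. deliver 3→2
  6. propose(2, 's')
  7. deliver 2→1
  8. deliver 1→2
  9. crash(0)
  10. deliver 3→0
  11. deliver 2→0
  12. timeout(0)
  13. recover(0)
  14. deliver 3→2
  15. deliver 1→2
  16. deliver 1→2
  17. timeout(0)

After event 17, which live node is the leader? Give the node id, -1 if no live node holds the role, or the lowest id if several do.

e1 timeout(2): 2[cand,b=6,-]
e2 deliver 2→0: 0[foll,b=6,-]
e3 deliver 0→2: ·
e4 deliver 2→3: 3[foll,b=6,-]
e5 deliver 3→2: 2[lead,b=6,-]
e6 propose(2,'s'): ·
e7 deliver 2→1: 1[foll,b=6,-]
e8 deliver 1→2: ·
e9 crash(0): 0[✗foll,b=6,-]
e10 deliver 3→0: ·
e11 deliver 2→0: ·
e12 timeout(0): ·
e13 recover(0): 0[foll,b=6,-]
e14 deliver 3→2: ·
e15 deliver 1→2: ·
e16 deliver 1→2: ·
e17 timeout(0): 0[cand,b=8,-]

2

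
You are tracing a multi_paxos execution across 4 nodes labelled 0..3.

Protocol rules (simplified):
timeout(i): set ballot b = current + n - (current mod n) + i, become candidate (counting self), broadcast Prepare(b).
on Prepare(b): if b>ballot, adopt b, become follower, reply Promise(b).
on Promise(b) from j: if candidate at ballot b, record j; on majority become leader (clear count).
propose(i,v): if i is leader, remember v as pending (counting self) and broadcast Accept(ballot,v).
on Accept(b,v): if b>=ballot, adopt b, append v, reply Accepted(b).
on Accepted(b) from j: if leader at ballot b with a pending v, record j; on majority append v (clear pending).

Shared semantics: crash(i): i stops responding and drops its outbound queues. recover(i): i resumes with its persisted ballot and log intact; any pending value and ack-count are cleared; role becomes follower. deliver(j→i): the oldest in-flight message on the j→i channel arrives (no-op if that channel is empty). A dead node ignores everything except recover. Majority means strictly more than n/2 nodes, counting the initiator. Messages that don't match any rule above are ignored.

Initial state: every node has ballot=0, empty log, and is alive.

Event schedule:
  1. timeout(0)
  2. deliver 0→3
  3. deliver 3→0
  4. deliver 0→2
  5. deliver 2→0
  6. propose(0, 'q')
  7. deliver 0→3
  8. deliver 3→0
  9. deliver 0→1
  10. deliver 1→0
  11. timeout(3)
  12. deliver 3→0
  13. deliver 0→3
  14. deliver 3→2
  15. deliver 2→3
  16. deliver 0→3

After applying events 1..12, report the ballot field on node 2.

4

e1 timeout(0): 0[cand,b=4,-]
e2 deliver 0→3: 3[foll,b=4,-]
e3 deliver 3→0: ·
e4 deliver 0→2: 2[foll,b=4,-]
e5 deliver 2→0: 0[lead,b=4,-]
e6 propose(0,'q'): ·
e7 deliver 0→3: 3[foll,b=4,q]
e8 deliver 3→0: ·
e9 deliver 0→1: 1[foll,b=4,-]
e10 deliver 1→0: ·
e11 timeout(3): 3[cand,b=11,q]
e12 deliver 3→0: 0[foll,b=11,-]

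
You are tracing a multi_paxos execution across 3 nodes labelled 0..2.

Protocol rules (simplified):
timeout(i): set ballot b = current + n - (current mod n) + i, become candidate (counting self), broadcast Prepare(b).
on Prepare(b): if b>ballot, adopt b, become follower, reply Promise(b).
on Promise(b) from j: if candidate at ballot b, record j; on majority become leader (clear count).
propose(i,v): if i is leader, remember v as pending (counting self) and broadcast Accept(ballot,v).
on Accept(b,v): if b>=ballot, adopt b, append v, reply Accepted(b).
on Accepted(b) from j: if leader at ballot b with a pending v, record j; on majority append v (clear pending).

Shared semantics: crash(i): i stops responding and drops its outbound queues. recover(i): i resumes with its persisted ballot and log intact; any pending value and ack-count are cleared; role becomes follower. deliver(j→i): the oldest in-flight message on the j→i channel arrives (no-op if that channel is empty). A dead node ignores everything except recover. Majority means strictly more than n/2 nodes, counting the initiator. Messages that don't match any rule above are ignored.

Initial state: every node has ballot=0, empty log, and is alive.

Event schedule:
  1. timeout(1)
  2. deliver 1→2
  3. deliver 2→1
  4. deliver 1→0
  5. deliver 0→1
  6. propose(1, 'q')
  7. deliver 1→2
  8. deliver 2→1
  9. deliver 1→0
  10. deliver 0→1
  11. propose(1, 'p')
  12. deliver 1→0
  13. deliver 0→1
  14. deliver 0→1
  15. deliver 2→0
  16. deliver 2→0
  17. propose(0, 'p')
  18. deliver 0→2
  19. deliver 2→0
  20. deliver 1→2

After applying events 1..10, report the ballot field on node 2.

e1 timeout(1): 1[cand,b=4,-]
e2 deliver 1→2: 2[foll,b=4,-]
e3 deliver 2→1: 1[lead,b=4,-]
e4 deliver 1→0: 0[foll,b=4,-]
e5 deliver 0→1: ·
e6 propose(1,'q'): ·
e7 deliver 1→2: 2[foll,b=4,q]
e8 deliver 2→1: 1[lead,b=4,q]
e9 deliver 1→0: 0[foll,b=4,q]
e10 deliver 0→1: ·

4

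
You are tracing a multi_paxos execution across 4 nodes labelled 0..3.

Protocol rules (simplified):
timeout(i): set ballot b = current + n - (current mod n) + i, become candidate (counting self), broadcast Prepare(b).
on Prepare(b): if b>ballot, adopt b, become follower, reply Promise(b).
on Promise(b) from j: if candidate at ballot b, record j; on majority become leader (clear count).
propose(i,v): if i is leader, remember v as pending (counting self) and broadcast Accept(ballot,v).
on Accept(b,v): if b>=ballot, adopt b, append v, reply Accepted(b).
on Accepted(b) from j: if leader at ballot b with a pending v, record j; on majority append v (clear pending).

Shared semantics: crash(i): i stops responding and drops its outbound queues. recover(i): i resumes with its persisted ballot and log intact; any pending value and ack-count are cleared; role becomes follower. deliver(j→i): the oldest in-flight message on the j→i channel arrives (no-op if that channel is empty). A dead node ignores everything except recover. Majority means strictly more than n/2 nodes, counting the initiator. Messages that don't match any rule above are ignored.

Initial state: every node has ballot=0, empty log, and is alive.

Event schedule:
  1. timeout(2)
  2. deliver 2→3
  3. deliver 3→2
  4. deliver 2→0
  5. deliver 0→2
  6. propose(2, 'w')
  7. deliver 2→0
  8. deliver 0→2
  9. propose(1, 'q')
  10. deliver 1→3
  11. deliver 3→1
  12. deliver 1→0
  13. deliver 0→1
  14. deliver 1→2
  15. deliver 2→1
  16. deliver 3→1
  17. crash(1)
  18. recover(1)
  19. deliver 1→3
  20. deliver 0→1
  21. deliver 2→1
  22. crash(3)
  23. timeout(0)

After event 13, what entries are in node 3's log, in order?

empty

e1 timeout(2): 2[cand,b=6,-]
e2 deliver 2→3: 3[foll,b=6,-]
e3 deliver 3→2: ·
e4 deliver 2→0: 0[foll,b=6,-]
e5 deliver 0→2: 2[lead,b=6,-]
e6 propose(2,'w'): ·
e7 deliver 2→0: 0[foll,b=6,w]
e8 deliver 0→2: ·
e9 propose(1,'q'): ·
e10 deliver 1→3: ·
e11 deliver 3→1: ·
e12 deliver 1→0: ·
e13 deliver 0→1: ·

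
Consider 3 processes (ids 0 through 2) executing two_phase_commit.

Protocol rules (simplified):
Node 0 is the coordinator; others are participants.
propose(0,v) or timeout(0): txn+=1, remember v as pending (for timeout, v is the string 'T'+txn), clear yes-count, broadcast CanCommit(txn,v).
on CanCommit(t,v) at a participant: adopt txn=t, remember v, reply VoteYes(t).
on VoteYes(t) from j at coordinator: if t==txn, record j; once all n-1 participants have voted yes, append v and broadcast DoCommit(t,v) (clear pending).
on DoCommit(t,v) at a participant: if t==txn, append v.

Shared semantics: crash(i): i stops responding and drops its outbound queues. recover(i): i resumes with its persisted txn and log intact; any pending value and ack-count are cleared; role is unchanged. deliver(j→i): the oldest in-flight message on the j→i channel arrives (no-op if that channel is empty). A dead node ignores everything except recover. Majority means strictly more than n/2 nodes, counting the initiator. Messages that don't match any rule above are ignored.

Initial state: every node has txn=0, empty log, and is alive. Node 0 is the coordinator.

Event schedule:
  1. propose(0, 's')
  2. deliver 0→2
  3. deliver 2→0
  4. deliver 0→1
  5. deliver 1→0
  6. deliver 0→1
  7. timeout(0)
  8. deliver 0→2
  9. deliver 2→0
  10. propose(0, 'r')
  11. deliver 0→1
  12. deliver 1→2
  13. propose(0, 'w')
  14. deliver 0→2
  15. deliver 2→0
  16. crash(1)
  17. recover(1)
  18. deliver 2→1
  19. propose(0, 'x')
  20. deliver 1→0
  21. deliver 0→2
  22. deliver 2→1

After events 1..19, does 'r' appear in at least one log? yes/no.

step 1 propose(0,'s'): 0={coor,t=1,log=-}
step 2 deliver 0→2: 2={part,t=1,log=-}
step 3 deliver 2→0: —
step 4 deliver 0→1: 1={part,t=1,log=-}
step 5 deliver 1→0: 0={coor,t=1,log=s}
step 6 deliver 0→1: 1={part,t=1,log=s}
step 7 timeout(0): 0={coor,t=2,log=s}
step 8 deliver 0→2: 2={part,t=1,log=s}
step 9 deliver 2→0: —
step 10 propose(0,'r'): 0={coor,t=3,log=s}
step 11 deliver 0→1: 1={part,t=2,log=s}
step 12 deliver 1→2: —
step 13 propose(0,'w'): 0={coor,t=4,log=s}
step 14 deliver 0→2: 2={part,t=2,log=s}
step 15 deliver 2→0: —
step 16 crash(1): 1={✗part,t=2,log=s}
step 17 recover(1): 1={part,t=2,log=s}
step 18 deliver 2→1: —
step 19 propose(0,'x'): 0={coor,t=5,log=s}

no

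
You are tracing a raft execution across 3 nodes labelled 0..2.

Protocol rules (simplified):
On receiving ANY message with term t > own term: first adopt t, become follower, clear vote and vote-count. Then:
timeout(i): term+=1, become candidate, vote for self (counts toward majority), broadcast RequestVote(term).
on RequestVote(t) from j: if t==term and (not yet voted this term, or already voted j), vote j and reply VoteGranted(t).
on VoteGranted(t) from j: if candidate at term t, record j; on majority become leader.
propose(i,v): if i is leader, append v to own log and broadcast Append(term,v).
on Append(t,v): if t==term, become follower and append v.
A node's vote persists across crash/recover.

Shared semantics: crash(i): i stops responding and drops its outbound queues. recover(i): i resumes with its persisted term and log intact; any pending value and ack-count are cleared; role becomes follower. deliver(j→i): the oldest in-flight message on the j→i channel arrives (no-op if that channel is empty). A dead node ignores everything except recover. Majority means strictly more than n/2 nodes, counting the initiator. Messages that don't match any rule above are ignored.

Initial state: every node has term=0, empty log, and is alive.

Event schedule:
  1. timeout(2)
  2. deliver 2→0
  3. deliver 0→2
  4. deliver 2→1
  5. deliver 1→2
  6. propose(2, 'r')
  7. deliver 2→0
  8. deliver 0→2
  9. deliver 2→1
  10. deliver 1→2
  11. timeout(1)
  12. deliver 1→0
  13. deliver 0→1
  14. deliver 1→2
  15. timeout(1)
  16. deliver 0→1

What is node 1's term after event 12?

step 1 timeout(2): 2={cand,t=1,log=-}
step 2 deliver 2→0: 0={foll,t=1,log=-}
step 3 deliver 0→2: 2={lead,t=1,log=-}
step 4 deliver 2→1: 1={foll,t=1,log=-}
step 5 deliver 1→2: —
step 6 propose(2,'r'): 2={lead,t=1,log=r}
step 7 deliver 2→0: 0={foll,t=1,log=r}
step 8 deliver 0→2: —
step 9 deliver 2→1: 1={foll,t=1,log=r}
step 10 deliver 1→2: —
step 11 timeout(1): 1={cand,t=2,log=r}
step 12 deliver 1→0: 0={foll,t=2,log=r}

2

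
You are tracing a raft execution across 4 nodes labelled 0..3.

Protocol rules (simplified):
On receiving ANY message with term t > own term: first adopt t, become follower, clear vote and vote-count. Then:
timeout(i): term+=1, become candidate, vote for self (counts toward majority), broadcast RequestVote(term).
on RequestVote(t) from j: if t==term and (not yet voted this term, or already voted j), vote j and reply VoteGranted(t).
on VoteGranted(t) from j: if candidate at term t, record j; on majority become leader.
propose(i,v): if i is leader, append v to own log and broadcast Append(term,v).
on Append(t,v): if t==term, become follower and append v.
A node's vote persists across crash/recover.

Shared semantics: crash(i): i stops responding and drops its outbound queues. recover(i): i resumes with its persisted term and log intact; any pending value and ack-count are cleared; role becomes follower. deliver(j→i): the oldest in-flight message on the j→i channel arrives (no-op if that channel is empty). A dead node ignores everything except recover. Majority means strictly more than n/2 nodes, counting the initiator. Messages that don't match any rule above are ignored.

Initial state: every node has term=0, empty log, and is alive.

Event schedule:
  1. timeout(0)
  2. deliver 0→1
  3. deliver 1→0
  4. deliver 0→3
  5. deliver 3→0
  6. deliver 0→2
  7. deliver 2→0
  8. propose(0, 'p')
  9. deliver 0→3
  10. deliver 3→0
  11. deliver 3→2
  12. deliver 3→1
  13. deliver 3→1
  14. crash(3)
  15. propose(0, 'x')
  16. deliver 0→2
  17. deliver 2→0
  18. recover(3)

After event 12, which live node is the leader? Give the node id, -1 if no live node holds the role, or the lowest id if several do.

1. timeout(0):  <0:cand t1 ->
2. deliver 0→1:  <1:foll t1 ->
3. deliver 1→0:  nop
4. deliver 0→3:  <3:foll t1 ->
5. deliver 3→0:  <0:lead t1 ->
6. deliver 0→2:  <2:foll t1 ->
7. deliver 2→0:  nop
8. propose(0,'p'):  <0:lead t1 p>
9. deliver 0→3:  <3:foll t1 p>
10. deliver 3→0:  nop
11. deliver 3→2:  nop
12. deliver 3→1:  nop

0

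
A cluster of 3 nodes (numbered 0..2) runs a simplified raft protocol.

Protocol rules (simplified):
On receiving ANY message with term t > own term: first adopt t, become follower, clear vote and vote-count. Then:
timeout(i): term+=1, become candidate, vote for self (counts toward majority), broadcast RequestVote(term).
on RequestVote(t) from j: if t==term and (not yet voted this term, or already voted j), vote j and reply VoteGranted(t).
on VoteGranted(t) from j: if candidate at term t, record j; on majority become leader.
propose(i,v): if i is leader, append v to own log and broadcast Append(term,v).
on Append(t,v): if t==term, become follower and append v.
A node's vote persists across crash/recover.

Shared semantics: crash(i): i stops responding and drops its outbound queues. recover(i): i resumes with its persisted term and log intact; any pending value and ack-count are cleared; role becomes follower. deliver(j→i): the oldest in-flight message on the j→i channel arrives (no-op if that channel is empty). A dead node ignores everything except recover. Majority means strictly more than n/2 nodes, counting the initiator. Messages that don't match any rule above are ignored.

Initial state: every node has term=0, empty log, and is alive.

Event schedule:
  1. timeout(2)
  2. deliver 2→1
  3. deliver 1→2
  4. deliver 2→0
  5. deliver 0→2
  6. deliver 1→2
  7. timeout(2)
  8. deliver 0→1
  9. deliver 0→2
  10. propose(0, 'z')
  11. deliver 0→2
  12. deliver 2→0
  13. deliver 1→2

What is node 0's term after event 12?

2

step 1 timeout(2): 2={cand,t=1,log=-}
step 2 deliver 2→1: 1={foll,t=1,log=-}
step 3 deliver 1→2: 2={lead,t=1,log=-}
step 4 deliver 2→0: 0={foll,t=1,log=-}
step 5 deliver 0→2: —
step 6 deliver 1→2: —
step 7 timeout(2): 2={cand,t=2,log=-}
step 8 deliver 0→1: —
step 9 deliver 0→2: —
step 10 propose(0,'z'): —
step 11 deliver 0→2: —
step 12 deliver 2→0: 0={foll,t=2,log=-}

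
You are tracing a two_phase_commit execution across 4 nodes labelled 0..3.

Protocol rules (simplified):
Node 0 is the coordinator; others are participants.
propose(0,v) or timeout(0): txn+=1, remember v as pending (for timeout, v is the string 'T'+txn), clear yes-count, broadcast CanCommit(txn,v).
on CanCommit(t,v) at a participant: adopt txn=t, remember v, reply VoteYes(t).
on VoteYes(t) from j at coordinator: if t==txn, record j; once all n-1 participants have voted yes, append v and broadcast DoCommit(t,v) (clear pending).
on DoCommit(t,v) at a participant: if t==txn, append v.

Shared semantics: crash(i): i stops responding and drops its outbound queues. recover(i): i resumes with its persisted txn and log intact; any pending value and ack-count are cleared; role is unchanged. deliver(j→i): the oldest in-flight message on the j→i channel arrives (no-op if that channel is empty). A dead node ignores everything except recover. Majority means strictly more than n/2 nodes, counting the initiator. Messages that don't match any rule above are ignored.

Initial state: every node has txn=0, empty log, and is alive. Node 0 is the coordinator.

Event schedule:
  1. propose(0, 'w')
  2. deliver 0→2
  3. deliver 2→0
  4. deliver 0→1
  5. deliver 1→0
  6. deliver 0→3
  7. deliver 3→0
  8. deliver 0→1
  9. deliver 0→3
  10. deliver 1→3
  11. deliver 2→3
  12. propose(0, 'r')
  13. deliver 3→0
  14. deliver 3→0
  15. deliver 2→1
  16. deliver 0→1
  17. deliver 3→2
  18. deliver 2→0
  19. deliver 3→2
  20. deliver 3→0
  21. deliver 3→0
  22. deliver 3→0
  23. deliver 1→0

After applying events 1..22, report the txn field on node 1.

e1 propose(0,'w'): 0[coor,t=1,-]
e2 deliver 0→2: 2[part,t=1,-]
e3 deliver 2→0: ·
e4 deliver 0→1: 1[part,t=1,-]
e5 deliver 1→0: ·
e6 deliver 0→3: 3[part,t=1,-]
e7 deliver 3→0: 0[coor,t=1,w]
e8 deliver 0→1: 1[part,t=1,w]
e9 deliver 0→3: 3[part,t=1,w]
e10 deliver 1→3: ·
e11 deliver 2→3: ·
e12 propose(0,'r'): 0[coor,t=2,w]
e13 deliver 3→0: ·
e14 deliver 3→0: ·
e15 deliver 2→1: ·
e16 deliver 0→1: 1[part,t=2,w]
e17 deliver 3→2: ·
e18 deliver 2→0: ·
e19 deliver 3→2: ·
e20 deliver 3→0: ·
e21 deliver 3→0: ·
e22 deliver 3→0: ·

2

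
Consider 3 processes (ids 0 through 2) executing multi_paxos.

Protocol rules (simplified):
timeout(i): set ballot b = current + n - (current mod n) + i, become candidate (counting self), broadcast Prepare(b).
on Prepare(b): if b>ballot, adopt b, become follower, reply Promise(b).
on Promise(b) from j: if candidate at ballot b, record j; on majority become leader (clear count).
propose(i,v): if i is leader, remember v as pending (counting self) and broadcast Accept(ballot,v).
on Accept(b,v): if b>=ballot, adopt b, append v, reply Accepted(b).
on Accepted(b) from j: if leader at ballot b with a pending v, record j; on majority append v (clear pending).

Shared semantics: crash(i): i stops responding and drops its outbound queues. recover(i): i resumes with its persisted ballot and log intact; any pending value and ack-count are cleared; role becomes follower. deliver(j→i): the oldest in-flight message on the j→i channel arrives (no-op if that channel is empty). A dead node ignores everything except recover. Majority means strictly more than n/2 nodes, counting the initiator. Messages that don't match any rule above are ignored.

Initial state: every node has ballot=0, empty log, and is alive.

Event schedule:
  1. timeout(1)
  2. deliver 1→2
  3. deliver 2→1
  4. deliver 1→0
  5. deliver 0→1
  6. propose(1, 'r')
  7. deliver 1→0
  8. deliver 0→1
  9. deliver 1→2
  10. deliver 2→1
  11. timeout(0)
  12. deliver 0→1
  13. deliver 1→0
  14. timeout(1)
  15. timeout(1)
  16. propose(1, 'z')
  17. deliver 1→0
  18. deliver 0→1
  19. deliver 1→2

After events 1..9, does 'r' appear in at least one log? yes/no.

after 1 — timeout(1): n1:cand/b4/[-]
after 2 — deliver 1→2: n2:foll/b4/[-]
after 3 — deliver 2→1: n1:lead/b4/[-]
after 4 — deliver 1→0: n0:foll/b4/[-]
after 5 — deliver 0→1: ·
after 6 — propose(1,'r'): ·
after 7 — deliver 1→0: n0:foll/b4/[r]
after 8 — deliver 0→1: n1:lead/b4/[r]
after 9 — deliver 1→2: n2:foll/b4/[r]

yes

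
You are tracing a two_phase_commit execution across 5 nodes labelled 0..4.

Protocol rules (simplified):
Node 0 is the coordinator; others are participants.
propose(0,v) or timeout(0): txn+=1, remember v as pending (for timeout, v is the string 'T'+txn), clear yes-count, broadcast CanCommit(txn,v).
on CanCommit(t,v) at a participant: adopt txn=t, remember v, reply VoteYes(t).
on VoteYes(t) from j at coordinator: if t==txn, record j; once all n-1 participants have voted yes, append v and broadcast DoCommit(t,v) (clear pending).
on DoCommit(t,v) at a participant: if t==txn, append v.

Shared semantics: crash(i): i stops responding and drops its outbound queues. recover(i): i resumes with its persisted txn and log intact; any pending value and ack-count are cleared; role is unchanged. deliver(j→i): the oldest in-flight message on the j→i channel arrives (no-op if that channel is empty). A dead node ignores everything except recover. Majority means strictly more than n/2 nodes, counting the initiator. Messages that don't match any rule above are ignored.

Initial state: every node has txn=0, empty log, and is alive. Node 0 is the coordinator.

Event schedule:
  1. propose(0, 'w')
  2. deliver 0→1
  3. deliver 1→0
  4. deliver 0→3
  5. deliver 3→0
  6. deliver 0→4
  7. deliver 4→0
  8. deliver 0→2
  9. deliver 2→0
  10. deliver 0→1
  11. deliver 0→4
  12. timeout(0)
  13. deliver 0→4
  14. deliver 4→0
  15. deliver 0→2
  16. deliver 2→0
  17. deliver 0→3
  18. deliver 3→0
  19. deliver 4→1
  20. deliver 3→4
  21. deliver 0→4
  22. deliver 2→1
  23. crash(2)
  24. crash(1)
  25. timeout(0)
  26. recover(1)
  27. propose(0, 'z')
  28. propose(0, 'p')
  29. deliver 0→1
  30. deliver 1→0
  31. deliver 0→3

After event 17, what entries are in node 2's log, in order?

w

1. propose(0,'w'):  <0:coor t1 ->
2. deliver 0→1:  <1:part t1 ->
3. deliver 1→0:  nop
4. deliver 0→3:  <3:part t1 ->
5. deliver 3→0:  nop
6. deliver 0→4:  <4:part t1 ->
7. deliver 4→0:  nop
8. deliver 0→2:  <2:part t1 ->
9. deliver 2→0:  <0:coor t1 w>
10. deliver 0→1:  <1:part t1 w>
11. deliver 0→4:  <4:part t1 w>
12. timeout(0):  <0:coor t2 w>
13. deliver 0→4:  <4:part t2 w>
14. deliver 4→0:  nop
15. deliver 0→2:  <2:part t1 w>
16. deliver 2→0:  nop
17. deliver 0→3:  <3:part t1 w>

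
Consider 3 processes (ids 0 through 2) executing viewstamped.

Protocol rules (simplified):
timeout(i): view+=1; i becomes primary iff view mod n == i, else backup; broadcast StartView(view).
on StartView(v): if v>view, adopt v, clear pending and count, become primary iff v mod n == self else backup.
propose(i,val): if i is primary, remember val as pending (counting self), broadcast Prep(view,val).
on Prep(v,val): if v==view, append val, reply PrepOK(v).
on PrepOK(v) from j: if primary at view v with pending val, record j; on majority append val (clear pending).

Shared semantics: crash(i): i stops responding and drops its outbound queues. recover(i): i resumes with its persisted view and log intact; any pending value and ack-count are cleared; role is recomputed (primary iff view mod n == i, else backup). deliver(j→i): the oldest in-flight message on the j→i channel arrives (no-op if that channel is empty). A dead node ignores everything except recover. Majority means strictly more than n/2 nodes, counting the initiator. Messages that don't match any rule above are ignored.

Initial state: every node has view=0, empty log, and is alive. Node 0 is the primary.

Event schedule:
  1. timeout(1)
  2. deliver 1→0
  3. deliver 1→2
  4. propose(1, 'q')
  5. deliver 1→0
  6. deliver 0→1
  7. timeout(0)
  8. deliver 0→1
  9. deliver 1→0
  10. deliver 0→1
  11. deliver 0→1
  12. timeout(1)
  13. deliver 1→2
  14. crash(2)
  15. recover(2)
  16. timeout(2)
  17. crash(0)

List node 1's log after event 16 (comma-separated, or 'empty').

q

after 1 — timeout(1): n1:prim/v1/[-]
after 2 — deliver 1→0: n0:back/v1/[-]
after 3 — deliver 1→2: n2:back/v1/[-]
after 4 — propose(1,'q'): ·
after 5 — deliver 1→0: n0:back/v1/[q]
after 6 — deliver 0→1: n1:prim/v1/[q]
after 7 — timeout(0): n0:back/v2/[q]
after 8 — deliver 0→1: n1:back/v2/[q]
after 9 — deliver 1→0: ·
after 10 — deliver 0→1: ·
after 11 — deliver 0→1: ·
after 12 — timeout(1): n1:back/v3/[q]
after 13 — deliver 1→2: n2:back/v1/[q]
after 14 — crash(2): n2:✗back/v1/[q]
after 15 — recover(2): n2:back/v1/[q]
after 16 — timeout(2): n2:prim/v2/[q]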